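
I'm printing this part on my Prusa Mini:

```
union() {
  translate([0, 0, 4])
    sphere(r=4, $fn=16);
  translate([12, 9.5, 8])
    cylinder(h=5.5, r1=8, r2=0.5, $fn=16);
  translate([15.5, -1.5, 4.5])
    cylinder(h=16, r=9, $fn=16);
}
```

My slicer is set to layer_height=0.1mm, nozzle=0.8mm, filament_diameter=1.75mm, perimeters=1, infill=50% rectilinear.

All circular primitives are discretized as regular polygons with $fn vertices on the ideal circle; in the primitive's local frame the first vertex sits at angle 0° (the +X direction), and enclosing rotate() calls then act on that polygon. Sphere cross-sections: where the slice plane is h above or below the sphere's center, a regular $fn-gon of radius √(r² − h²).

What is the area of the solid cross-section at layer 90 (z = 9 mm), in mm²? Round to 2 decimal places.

At z = 9 mm: the sphere is not intersected at this z (|z−center|=5.000 > r=4); the cone at (12, 9.5): at t=0.182 of its height the radius interpolates to r₁+(r₂−r₁)t = 6.636, giving a regular 16-gon of that circumradius (area = (16/2)·6.636²·sin(360°/16) = 134.83 mm²); the r=9 cylinder at (15.5, -1.5) gives a regular 16-gon of circumradius 9 (constant along its height) (area = (16/2)·9.000²·sin(360°/16) = 247.98 mm²); Taking the union: the regions partially overlap — summed areas 382.81 mm² minus the doubly-counted overlap 26.90 mm² gives 355.91 mm² — area = 355.91 mm². Overall, the cross-section is a single solid region. Net area = 355.91 mm².

355.91 mm²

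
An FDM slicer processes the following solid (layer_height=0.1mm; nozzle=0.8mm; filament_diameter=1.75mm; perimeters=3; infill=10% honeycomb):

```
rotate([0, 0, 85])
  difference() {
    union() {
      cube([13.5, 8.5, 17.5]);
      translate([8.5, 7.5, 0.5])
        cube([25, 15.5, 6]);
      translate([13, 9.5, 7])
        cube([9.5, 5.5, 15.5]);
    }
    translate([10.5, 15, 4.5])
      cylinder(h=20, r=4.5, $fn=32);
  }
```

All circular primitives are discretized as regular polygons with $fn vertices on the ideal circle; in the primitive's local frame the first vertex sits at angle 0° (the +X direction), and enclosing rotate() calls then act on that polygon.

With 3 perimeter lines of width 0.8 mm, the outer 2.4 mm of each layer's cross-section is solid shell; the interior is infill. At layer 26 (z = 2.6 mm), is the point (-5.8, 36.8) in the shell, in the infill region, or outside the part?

At z = 2.6 mm: the 13.5×8.5 cube contributes its full rectangle; the cube at (8.5, 7.5) (footprint 25×15.5) is included at this height; the cube at (13, 9.5) is not intersected at this z (z outside [7, 22.5]); Taking the union: the regions partially overlap (shared area 5.00 mm²), so overlapping operands fuse into one piece — 1 connected region; the cylinder at (10.5, 15) does not reach this height (z outside [4.5, 24.5]); Taking the first minus the rest: none of the subtracted shapes is present at this height, so that combined region is unchanged — 1 connected region; (whole slice rotated 85° about Z — lengths, areas and connectivity unchanged). Overall, the cross-section is a single solid region. Undo the 85° rotation: the query point maps to (36.154, 8.985) in the un-rotated model frame. The nearest boundary edge runs (33.50, 23.00)→(33.50, 7.50); distance from the point to it = 2.65 mm. The point is not inside any of the regions above, so it lies outside the cross-section (2.65 mm from the nearest boundary).

outside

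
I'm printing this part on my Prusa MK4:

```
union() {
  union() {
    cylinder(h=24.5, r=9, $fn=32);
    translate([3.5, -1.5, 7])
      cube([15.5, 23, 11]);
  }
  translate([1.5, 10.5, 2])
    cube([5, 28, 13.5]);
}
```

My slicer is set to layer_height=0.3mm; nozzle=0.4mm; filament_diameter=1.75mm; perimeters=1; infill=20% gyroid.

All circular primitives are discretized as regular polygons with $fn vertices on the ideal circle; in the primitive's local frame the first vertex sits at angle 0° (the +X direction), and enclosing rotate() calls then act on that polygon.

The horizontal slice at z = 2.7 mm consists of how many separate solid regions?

At z = 2.7 mm: the cylinder: section is a regular 32-gon, circumradius r=9; the cube at (3.5, -1.5) is not intersected at this z (z outside [7, 18]); Taking the union: only the r=9 cylinder is present, so the union is just that shape — 1 connected region; the cube at (1.5, 10.5) (footprint 5×28) is included at this height; Combining (union): the 2 present regions are separate (no shared area or edge), so areas and boundary lengths simply add and each stays a separate island — 2 connected regions. The result has 2 disconnected regions.

2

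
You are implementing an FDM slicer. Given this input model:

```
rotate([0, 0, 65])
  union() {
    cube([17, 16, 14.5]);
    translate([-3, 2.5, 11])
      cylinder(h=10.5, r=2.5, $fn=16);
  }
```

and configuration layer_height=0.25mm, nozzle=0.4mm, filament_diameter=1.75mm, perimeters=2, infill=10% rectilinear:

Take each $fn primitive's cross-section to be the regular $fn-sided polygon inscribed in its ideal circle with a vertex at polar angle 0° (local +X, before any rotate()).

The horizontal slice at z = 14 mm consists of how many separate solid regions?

At z = 14 mm: the cube (footprint 17×16) is included at this height; the r=2.5 cylinder at (-3, 2.5) contributes a regular 16-gon of circumradius 2.5; Taking the union: the 2 present regions are separate (no shared area or edge), so areas and boundary lengths simply add and each stays a separate island — 2 connected regions; (whole slice rotated 65° about Z — lengths, areas and connectivity unchanged). The result has 2 disconnected regions.

2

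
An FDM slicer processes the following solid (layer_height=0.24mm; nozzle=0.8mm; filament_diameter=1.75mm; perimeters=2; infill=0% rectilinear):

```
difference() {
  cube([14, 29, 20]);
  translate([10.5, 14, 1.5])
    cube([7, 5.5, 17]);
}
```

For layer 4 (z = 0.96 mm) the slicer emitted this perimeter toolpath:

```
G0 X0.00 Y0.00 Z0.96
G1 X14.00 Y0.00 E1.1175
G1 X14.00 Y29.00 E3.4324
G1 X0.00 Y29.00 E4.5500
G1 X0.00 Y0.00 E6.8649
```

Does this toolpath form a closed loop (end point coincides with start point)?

yes

Start point (G0): (0.00, 0.00). End point (last G1): the path returns to the start — closed.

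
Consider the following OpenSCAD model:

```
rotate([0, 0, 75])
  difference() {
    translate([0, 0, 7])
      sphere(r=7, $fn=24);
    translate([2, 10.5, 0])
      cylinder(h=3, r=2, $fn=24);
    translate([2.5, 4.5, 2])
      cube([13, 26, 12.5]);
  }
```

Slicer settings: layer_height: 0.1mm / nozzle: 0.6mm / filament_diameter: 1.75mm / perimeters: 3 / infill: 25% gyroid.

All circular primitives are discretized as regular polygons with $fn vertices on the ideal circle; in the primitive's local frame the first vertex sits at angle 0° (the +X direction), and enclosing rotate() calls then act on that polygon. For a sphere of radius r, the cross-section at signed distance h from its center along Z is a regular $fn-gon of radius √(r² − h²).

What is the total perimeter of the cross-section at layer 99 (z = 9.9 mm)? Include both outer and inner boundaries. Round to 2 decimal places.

40.81 mm

At z = 9.9 mm: the sphere: section is a regular 24-gon, circumradius = √(r²−h²) = √(7²−2.9²) = 6.371 (perimeter = 2·24·6.371·sin(180°/24) = 39.92 mm); the cylinder at (2, 10.5) is absent (z outside [0, 3]); the cube at (2.5, 4.5) (footprint 13×26) is included at this height (perimeter 78.00 mm); After the difference (first − rest): starting from the r=7 sphere, the 13×26 cube at (2.5, 4.5) partially overlaps it — only the 1.47 mm² overlap (of its 338.00 mm²) is removed, clipping the outline — boundary = 40.81 mm; (whole slice rotated 75° about Z — lengths, areas and connectivity unchanged). Overall, the cross-section is a single solid region. Total boundary length (outer) = 40.81 mm.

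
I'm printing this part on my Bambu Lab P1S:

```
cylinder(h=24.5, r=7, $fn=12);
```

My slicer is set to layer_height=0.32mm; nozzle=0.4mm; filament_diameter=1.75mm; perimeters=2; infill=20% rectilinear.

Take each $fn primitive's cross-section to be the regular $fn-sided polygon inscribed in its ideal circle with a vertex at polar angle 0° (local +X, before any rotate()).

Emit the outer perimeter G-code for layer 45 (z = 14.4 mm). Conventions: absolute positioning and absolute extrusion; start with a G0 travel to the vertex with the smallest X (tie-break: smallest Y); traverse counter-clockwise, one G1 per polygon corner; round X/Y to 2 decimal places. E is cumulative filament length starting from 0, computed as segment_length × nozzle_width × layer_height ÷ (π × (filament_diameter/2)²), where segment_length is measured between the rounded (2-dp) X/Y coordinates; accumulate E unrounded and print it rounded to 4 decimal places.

G0 X-7.00 Y0.00 Z14.40
G1 X-6.06 Y-3.50 E0.1929
G1 X-3.50 Y-6.06 E0.3855
G1 X0.00 Y-7.00 E0.5784
G1 X3.50 Y-6.06 E0.7712
G1 X6.06 Y-3.50 E0.9639
G1 X7.00 Y0.00 E1.1568
G1 X6.06 Y3.50 E1.3496
G1 X3.50 Y6.06 E1.5423
G1 X0.00 Y7.00 E1.7351
G1 X-3.50 Y6.06 E1.9280
G1 X-6.06 Y3.50 E2.1207
G1 X-7.00 Y0.00 E2.3135

At z = 14.4 mm: the r=7 cylinder gives a regular 12-gon of circumradius 7 (constant along its height). The outline is a single polygon with 12 vertices. Extrusion per mm of travel: 0.4 × 0.32 / (π × 0.875²) = 0.053216. Accumulating E over each segment gives final E = 2.3135.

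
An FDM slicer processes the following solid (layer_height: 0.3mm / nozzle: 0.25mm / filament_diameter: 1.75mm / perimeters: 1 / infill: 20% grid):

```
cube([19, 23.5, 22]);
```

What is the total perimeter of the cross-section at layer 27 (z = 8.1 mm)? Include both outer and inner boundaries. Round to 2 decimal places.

At z = 8.1 mm: the 19×23.5 cube contributes its full rectangle (perimeter 85.00 mm). Overall, the cross-section is a single solid region. Total boundary length (outer) = 85.00 mm.

85.00 mm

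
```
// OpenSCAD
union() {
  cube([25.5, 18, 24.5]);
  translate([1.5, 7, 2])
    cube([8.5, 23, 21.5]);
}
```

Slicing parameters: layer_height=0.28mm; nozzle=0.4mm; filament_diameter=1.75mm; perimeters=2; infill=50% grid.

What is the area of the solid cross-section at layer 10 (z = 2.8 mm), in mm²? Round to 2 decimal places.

At z = 2.8 mm: the cube is present — its section is the full 25.5×18 rectangle (area 459.00 mm²); the 8.5×23 cube at (1.5, 7) contributes its full rectangle (area 195.50 mm²); Combining (union): the regions partially overlap — summed areas 654.50 mm² minus the doubly-counted overlap 93.50 mm² gives 561.00 mm² — area = 561.00 mm². Overall, the cross-section is a single solid region. Net area = 561.00 mm².

561.00 mm²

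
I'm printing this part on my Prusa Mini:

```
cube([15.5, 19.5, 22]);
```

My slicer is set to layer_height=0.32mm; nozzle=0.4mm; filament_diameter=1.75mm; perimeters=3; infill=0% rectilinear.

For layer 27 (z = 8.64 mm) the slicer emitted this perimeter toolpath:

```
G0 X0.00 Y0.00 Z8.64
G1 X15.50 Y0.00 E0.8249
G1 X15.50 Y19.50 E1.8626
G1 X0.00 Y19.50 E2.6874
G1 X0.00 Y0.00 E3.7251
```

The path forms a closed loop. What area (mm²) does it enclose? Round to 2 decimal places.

302.25 mm²

Apply the shoelace formula to the sequence of (X, Y) vertices; enclosed area = 302.25 mm².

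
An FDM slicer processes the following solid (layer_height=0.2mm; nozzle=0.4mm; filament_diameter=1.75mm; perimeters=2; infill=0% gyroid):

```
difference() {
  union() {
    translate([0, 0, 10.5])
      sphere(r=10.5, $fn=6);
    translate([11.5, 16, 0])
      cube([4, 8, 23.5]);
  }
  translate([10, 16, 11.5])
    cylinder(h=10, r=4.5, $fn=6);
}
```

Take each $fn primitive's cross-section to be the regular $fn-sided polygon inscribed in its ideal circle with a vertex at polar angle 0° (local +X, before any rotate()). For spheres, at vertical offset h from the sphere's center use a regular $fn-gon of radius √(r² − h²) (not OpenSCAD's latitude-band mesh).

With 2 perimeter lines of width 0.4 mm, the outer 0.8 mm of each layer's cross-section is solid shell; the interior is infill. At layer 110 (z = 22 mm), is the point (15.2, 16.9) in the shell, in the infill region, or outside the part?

shell

At z = 22 mm: the sphere is not intersected at this z (|z−center|=11.500 > r=10.5); the cube at (11.5, 16) is present — its section is the full 4×8 rectangle; Combining (union): only the 4×8 cube at (11.5, 16) is present, so the union is just that shape — 1 connected region; the cylinder at (10, 16) does not reach this height (z outside [11.5, 21.5]); Subtracting the remaining from the first: none of the subtracted shapes is present at this height, so that combined region is unchanged — 1 connected region. Overall, the cross-section is a single solid region. The nearest boundary edge runs (15.50, 16.00)→(15.50, 24.00); distance from the point to it = 0.30 mm. The point is inside the cross-section, 0.30 mm from the nearest boundary — within the 0.8 mm shell band (2 × 0.4).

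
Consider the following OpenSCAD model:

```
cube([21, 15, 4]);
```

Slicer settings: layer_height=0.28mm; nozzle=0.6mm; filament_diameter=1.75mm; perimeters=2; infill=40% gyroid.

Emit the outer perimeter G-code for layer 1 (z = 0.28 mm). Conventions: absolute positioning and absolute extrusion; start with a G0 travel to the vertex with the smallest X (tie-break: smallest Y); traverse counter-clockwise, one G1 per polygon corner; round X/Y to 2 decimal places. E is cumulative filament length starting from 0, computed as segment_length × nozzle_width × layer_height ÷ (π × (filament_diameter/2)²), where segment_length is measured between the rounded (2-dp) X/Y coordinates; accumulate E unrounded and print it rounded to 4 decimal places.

At z = 0.28 mm: the 21×15 cube contributes its full rectangle. The outline is a single polygon with 4 vertices. Extrusion per mm of travel: 0.6 × 0.28 / (π × 0.875²) = 0.069846. Accumulating E over each segment gives final E = 5.0289.

G0 X0.00 Y0.00 Z0.28
G1 X21.00 Y0.00 E1.4668
G1 X21.00 Y15.00 E2.5145
G1 X0.00 Y15.00 E3.9812
G1 X0.00 Y0.00 E5.0289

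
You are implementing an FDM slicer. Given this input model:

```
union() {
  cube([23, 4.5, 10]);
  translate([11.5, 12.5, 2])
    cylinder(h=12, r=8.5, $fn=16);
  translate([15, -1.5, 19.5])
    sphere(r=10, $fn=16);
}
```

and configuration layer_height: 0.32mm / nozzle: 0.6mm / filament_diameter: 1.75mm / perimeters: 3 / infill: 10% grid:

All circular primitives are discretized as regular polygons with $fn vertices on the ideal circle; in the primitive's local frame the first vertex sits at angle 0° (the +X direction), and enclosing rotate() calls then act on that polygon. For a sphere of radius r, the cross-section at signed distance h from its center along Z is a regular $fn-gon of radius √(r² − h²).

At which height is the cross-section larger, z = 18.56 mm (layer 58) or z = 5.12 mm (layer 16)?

Layer 58 (z = 18.56): the cube does not reach this height (z outside [0, 10]); the cylinder at (11.5, 12.5) does not reach this height (z outside [2, 14]); the r=10 sphere at (15, -1.5) contributes a regular 16-gon of circumradius √(10²−0.94²) = 9.956 (area = (16/2)·9.956²·sin(360°/16) = 303.44 mm²); Taking the union: only the r=10 sphere at (15, -1.5) is present, so the union is just that shape — area = 303.44 mm². So its area = 303.44 mm². Layer 16 (z = 5.12): the cube (footprint 23×4.5) is included at this height (area 103.50 mm²); the r=8.5 cylinder at (11.5, 12.5) contributes a regular 16-gon of circumradius 8.5 (area = (16/2)·8.500²·sin(360°/16) = 221.19 mm²); the sphere at (15, -1.5) does not reach this height (|z−center|=14.380 > r=10); Taking the union: the regions partially overlap — summed areas 324.69 mm² minus the doubly-counted overlap 1.26 mm² gives 323.43 mm² — area = 323.43 mm². So its area = 323.43 mm². Layer 16 is larger (323.43 vs 303.44 mm²).

layer 16 (z = 5.12 mm)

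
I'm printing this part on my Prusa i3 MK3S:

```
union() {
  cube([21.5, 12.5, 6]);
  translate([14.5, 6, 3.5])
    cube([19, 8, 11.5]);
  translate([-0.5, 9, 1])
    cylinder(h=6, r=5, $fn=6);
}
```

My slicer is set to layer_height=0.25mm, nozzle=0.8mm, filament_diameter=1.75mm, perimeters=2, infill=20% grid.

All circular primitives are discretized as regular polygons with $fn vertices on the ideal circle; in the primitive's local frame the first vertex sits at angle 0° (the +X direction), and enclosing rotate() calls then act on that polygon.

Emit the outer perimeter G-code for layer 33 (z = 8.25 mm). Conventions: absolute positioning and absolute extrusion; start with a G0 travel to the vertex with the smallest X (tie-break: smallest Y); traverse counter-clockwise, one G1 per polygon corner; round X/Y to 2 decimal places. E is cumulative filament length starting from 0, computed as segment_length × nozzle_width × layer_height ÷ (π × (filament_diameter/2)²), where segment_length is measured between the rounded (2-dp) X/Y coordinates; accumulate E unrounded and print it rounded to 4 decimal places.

At z = 8.25 mm: the cube is absent (z outside [0, 6]); the 19×8 cube at (14.5, 6) contributes its full rectangle; the cylinder at (-0.5, 9) does not reach this height (z outside [1, 7]); Merging all regions: only the 19×8 cube at (14.5, 6) is present, so the union is just that shape — 1 connected region. The outline is a single polygon with 4 vertices. Extrusion per mm of travel: 0.8 × 0.25 / (π × 0.875²) = 0.083150. Accumulating E over each segment gives final E = 4.4901.

G0 X14.50 Y6.00 Z8.25
G1 X33.50 Y6.00 E1.5799
G1 X33.50 Y14.00 E2.2451
G1 X14.50 Y14.00 E3.8249
G1 X14.50 Y6.00 E4.4901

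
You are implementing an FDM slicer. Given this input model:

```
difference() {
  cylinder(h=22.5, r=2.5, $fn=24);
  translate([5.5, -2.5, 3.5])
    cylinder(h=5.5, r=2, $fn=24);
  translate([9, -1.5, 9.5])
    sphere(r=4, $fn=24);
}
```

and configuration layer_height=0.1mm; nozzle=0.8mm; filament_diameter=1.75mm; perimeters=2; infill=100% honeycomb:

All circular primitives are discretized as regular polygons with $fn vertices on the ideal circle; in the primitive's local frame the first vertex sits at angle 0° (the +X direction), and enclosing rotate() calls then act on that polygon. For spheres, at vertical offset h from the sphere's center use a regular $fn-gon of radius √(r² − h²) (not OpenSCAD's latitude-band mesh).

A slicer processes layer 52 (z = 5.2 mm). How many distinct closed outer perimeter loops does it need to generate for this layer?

1

At z = 5.2 mm: the r=2.5 cylinder contributes a regular 24-gon of circumradius 2.5; the r=2 cylinder at (5.5, -2.5) gives a regular 24-gon of circumradius 2 (constant along its height); the sphere at (9, -1.5) is absent (|z−center|=4.300 > r=4); Taking the first minus the rest: starting from the r=2.5 cylinder, the r=2 cylinder at (5.5, -2.5) misses the remaining region (no effect) — 1 connected region. The result has 1 disconnected region.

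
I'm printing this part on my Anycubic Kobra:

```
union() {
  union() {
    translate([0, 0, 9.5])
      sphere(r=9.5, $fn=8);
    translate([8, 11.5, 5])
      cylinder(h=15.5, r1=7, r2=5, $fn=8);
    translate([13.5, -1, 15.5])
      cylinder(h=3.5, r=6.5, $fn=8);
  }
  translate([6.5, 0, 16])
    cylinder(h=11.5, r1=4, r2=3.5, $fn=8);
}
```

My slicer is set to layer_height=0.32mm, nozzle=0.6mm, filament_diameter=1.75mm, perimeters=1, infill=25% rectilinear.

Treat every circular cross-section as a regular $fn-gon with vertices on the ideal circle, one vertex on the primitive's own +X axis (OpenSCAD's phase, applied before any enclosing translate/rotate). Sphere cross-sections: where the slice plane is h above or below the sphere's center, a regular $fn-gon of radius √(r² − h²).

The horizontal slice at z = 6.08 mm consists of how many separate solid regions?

1

At z = 6.08 mm: the sphere: section is a regular 8-gon, circumradius = √(r²−h²) = √(9.5²−3.42²) = 8.863; the cone at (8, 11.5) (r1=7→r2=5) has section circumradius 6.861 here — a regular 8-gon; the cylinder at (13.5, -1) does not reach this height (z outside [15.5, 19]); Combining (union): the regions partially overlap (shared area 3.25 mm²), so overlapping operands fuse into one piece — 1 connected region; the cone at (6.5, 0) is absent (z outside [16, 27.5]); Taking the union: only that combined region is present, so the union is just that shape — 1 connected region. The result has 1 disconnected region.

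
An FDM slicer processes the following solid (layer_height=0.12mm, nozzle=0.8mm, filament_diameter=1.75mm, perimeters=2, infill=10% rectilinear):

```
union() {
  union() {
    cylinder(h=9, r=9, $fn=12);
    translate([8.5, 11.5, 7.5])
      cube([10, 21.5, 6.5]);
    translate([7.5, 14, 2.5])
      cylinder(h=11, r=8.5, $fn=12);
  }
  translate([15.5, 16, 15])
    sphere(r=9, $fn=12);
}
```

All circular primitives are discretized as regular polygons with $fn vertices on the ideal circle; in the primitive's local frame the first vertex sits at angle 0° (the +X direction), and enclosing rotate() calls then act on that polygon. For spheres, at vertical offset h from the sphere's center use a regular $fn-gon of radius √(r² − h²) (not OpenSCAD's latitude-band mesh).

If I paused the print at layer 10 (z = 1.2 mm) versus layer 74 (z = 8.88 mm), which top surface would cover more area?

Layer 10 (z = 1.2): the cylinder: section is a regular 12-gon, circumradius r=9 (area = (12/2)·9.000²·sin(360°/12) = 243.00 mm²); the cube at (8.5, 11.5) does not reach this height (z outside [7.5, 14]); the cylinder at (7.5, 14) does not reach this height (z outside [2.5, 13.5]); Merging all regions: only the r=9 cylinder is present, so the union is just that shape — area = 243.00 mm²; the sphere at (15.5, 16) is absent (|z−center|=13.800 > r=9); Combining (union): only the result so far is present, so the union is just that shape — area = 243.00 mm². So its area = 243.00 mm². Layer 74 (z = 8.88): the r=9 cylinder contributes a regular 12-gon of circumradius 9 (area = (12/2)·9.000²·sin(360°/12) = 243.00 mm²); the cube at (8.5, 11.5) (footprint 10×21.5) is included at this height (area 215.00 mm²); the r=8.5 cylinder at (7.5, 14) gives a regular 12-gon of circumradius 8.5 (constant along its height) (area = (12/2)·8.500²·sin(360°/12) = 216.75 mm²); Taking the union: the regions partially overlap — summed areas 674.75 mm² minus the doubly-counted overlap 68.63 mm² gives 606.12 mm² — area = 606.12 mm²; the r=9 sphere at (15.5, 16) contributes a regular 12-gon of circumradius √(9²−6.12²) = 6.599 (area = (12/2)·6.599²·sin(360°/12) = 130.64 mm²); Merging all regions: the regions partially overlap — summed areas 736.76 mm² minus the doubly-counted overlap 96.52 mm² gives 640.23 mm² — area = 640.23 mm². So its area = 640.23 mm². Layer 74 is larger (640.23 vs 243.00 mm²).

layer 74 (z = 8.88 mm)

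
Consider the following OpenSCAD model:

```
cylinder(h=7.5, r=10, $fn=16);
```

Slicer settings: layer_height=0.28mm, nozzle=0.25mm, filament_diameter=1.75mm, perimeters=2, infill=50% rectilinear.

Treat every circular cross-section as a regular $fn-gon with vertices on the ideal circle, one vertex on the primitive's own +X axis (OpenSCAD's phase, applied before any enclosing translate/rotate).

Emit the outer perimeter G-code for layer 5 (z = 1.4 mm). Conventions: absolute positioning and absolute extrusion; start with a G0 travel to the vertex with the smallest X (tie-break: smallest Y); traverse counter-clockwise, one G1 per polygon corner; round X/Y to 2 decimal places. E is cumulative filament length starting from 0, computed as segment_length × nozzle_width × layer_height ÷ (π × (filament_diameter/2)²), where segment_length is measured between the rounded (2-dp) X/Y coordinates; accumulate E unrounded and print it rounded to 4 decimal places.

At z = 1.4 mm: the cylinder: section is a regular 16-gon, circumradius r=10. The outline is a single polygon with 16 vertices. Extrusion per mm of travel: 0.25 × 0.28 / (π × 0.875²) = 0.029103. Accumulating E over each segment gives final E = 1.8170.

G0 X-10.00 Y0.00 Z1.40
G1 X-9.24 Y-3.83 E0.1136
G1 X-7.07 Y-7.07 E0.2271
G1 X-3.83 Y-9.24 E0.3406
G1 X0.00 Y-10.00 E0.4542
G1 X3.83 Y-9.24 E0.5679
G1 X7.07 Y-7.07 E0.6814
G1 X9.24 Y-3.83 E0.7949
G1 X10.00 Y0.00 E0.9085
G1 X9.24 Y3.83 E1.0221
G1 X7.07 Y7.07 E1.1356
G1 X3.83 Y9.24 E1.2491
G1 X0.00 Y10.00 E1.3627
G1 X-3.83 Y9.24 E1.4764
G1 X-7.07 Y7.07 E1.5899
G1 X-9.24 Y3.83 E1.7034
G1 X-10.00 Y0.00 E1.8170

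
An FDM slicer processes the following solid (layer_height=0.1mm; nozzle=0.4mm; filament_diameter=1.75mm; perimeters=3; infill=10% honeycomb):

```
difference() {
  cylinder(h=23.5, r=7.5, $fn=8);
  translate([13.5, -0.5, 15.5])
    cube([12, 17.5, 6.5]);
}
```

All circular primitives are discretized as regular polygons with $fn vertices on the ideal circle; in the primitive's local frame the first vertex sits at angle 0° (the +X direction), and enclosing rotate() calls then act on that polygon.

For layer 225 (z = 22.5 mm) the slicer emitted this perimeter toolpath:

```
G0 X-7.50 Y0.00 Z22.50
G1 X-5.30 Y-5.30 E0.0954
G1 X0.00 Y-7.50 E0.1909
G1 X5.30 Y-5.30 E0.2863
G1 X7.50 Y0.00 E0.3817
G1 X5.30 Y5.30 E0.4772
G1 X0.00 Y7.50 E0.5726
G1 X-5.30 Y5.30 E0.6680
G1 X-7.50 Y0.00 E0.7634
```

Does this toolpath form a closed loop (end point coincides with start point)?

Start point (G0): (-7.50, 0.00). End point (last G1): the path returns to the start — closed.

yes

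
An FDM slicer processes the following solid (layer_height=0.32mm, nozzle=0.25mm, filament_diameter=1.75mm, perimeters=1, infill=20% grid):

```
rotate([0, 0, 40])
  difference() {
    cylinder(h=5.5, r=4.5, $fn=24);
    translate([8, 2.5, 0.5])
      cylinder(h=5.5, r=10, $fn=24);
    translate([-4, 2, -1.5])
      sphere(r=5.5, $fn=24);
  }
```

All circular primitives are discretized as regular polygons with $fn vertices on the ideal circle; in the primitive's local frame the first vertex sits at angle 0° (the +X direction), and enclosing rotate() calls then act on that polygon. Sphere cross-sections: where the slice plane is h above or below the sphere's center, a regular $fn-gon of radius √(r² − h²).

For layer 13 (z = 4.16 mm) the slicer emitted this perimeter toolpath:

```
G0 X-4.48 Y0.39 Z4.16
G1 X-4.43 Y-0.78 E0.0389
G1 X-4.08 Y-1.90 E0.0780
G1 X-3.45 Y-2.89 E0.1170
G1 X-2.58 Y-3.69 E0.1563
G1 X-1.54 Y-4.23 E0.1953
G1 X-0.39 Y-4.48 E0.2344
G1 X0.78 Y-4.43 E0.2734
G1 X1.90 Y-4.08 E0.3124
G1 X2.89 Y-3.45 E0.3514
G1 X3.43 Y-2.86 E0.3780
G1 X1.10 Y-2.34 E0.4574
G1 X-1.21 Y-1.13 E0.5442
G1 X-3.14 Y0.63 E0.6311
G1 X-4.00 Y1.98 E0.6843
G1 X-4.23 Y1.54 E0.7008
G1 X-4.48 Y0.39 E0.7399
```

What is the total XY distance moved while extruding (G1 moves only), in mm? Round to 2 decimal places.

22.25 mm

Sum the Euclidean lengths of each G1 segment: total = 22.25 mm.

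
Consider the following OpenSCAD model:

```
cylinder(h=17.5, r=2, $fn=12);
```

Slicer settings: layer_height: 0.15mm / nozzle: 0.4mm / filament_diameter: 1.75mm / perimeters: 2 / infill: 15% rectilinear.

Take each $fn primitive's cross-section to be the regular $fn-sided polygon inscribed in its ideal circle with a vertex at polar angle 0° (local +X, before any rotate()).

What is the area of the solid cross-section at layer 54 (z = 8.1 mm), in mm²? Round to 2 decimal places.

12.00 mm²

At z = 8.1 mm: the r=2 cylinder gives a regular 12-gon of circumradius 2 (constant along its height) (area = (12/2)·2.000²·sin(360°/12) = 12.00 mm²). Overall, the cross-section is a single solid region. Net area = 12.00 mm².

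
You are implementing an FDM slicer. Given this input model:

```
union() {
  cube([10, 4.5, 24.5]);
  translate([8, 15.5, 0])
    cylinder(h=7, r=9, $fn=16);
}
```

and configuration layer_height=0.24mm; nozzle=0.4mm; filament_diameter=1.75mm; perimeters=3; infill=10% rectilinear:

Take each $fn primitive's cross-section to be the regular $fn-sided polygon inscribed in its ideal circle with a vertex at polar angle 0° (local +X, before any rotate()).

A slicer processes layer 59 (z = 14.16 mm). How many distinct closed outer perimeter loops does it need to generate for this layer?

1

At z = 14.16 mm: the cube is present — its section is the full 10×4.5 rectangle; the cylinder at (8, 15.5) is absent (z outside [0, 7]); Combining (union): only the 10×4.5 cube is present, so the union is just that shape — 1 connected region. The result has 1 disconnected region.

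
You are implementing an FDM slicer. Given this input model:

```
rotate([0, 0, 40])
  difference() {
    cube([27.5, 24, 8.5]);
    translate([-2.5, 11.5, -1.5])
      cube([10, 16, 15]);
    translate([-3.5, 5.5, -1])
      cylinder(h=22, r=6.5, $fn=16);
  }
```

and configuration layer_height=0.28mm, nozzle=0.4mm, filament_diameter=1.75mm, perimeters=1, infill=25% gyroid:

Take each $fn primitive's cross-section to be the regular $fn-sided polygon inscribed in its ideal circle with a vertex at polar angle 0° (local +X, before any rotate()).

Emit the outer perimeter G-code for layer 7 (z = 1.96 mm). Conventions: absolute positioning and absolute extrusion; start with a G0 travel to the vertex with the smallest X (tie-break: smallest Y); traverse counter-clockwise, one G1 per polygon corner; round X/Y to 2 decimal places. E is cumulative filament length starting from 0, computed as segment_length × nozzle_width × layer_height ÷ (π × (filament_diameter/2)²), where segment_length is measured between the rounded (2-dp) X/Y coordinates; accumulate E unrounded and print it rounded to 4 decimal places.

At z = 1.96 mm: the cube is present — its section is the full 27.5×24 rectangle; the cube at (-2.5, 11.5) is present — its section is the full 10×16 rectangle; the r=6.5 cylinder at (-3.5, 5.5) gives a regular 16-gon of circumradius 6.5 (constant along its height); After the difference (first − rest): starting from the 27.5×24 cube, the 10×16 cube at (-2.5, 11.5) partially overlaps it — only the 93.75 mm² overlap (of its 160.00 mm²) is removed, clipping the outline; the r=6.5 cylinder at (-3.5, 5.5) partially overlaps it — only the 22.09 mm² overlap (of its 129.35 mm²) is removed, clipping the outline — 1 connected region; (rotated 40° about Z; rotation is an isometry so areas/perimeters/island counts are preserved). The outline is a single polygon with 13 vertices. Extrusion per mm of travel: 0.4 × 0.28 / (π × 0.875²) = 0.046564. Accumulating E over each segment gives final E = 4.8944.

G0 X-9.68 Y23.21 Z1.96
G1 X-1.65 Y13.63 E0.5821
G1 X-7.39 Y8.81 E0.9311
G1 X-6.96 Y8.30 E0.9621
G1 X-5.65 Y8.44 E1.0235
G1 X-3.22 Y7.73 E1.1414
G1 X-1.24 Y6.14 E1.2596
G1 X-0.02 Y3.92 E1.3776
G1 X0.26 Y1.40 E1.4956
G1 X-0.11 Y0.13 E1.5572
G1 X0.00 Y0.00 E1.5652
G1 X21.07 Y17.68 E2.8459
G1 X5.64 Y36.06 E3.9634
G1 X-9.68 Y23.21 E4.8944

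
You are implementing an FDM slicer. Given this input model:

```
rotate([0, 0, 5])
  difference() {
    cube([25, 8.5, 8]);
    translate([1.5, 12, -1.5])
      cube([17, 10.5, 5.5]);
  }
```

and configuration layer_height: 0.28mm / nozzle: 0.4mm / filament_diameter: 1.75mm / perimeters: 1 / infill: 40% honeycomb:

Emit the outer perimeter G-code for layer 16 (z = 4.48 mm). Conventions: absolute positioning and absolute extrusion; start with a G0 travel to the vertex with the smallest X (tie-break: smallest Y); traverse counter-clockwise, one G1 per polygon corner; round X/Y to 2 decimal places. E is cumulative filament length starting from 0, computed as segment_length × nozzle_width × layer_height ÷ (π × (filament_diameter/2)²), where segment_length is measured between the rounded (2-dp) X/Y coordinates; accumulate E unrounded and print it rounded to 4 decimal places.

At z = 4.48 mm: the cube is present — its section is the full 25×8.5 rectangle; the cube at (1.5, 12) is absent (z outside [-1.5, 4]); After the difference (first − rest): none of the subtracted shapes is present at this height, so the 25×8.5 cube is unchanged — 1 connected region; (whole slice rotated 5° about Z — lengths, areas and connectivity unchanged). The outline is a single polygon with 4 vertices. Extrusion per mm of travel: 0.4 × 0.28 / (π × 0.875²) = 0.046564. Accumulating E over each segment gives final E = 3.1196.

G0 X-0.74 Y8.47 Z4.48
G1 X0.00 Y0.00 E0.3959
G1 X24.90 Y2.18 E1.5598
G1 X24.16 Y10.65 E1.9557
G1 X-0.74 Y8.47 E3.1196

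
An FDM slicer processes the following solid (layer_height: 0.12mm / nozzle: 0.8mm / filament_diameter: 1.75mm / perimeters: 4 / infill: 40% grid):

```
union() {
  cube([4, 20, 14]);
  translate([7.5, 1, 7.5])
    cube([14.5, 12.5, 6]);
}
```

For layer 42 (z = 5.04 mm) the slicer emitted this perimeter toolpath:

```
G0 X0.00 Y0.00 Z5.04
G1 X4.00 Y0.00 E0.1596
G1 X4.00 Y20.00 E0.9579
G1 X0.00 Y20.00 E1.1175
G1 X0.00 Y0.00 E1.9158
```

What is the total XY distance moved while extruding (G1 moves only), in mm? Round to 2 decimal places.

Sum the Euclidean lengths of each G1 segment: total = 48.00 mm.

48.00 mm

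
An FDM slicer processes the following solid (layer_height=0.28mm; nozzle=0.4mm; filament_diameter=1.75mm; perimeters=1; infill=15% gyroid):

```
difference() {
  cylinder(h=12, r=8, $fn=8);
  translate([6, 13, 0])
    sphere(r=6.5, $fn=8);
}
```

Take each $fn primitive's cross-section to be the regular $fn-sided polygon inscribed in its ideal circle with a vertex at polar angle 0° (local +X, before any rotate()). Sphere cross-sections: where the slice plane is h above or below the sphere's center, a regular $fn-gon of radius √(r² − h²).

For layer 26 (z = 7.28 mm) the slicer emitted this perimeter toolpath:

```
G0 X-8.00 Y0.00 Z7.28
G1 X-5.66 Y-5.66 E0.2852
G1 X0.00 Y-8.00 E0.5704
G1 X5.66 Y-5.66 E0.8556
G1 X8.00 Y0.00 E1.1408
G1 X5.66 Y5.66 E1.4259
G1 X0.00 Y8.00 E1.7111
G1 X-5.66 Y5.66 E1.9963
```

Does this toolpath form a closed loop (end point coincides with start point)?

no

Start point (G0): (-8.00, 0.00). End point (last G1): the path does not return to the start — open.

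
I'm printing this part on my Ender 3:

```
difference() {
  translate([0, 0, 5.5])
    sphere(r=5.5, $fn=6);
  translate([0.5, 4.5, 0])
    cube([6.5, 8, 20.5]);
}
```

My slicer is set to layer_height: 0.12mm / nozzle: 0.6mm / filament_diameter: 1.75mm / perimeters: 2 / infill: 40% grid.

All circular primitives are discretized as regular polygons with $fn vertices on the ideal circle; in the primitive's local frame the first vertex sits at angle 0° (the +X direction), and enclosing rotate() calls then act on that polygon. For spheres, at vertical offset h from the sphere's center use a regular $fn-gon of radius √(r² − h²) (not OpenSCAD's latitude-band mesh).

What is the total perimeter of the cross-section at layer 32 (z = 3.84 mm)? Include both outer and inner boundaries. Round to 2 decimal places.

At z = 3.84 mm: the r=5.5 sphere contributes a regular 6-gon of circumradius √(5.5²−1.66²) = 5.244 (perimeter = 2·6·5.244·sin(180°/6) = 31.46 mm); the 6.5×8 cube at (0.5, 4.5) contributes its full rectangle (perimeter 29.00 mm); Subtracting the remaining from the first: starting from the r=5.5 sphere, the 6.5×8 cube at (0.5, 4.5) partially overlaps it — only the 0.09 mm² overlap (of its 52.00 mm²) is removed, clipping the outline — boundary = 31.48 mm. Overall, the cross-section is a single solid region. Total boundary length (outer) = 31.48 mm.

31.48 mm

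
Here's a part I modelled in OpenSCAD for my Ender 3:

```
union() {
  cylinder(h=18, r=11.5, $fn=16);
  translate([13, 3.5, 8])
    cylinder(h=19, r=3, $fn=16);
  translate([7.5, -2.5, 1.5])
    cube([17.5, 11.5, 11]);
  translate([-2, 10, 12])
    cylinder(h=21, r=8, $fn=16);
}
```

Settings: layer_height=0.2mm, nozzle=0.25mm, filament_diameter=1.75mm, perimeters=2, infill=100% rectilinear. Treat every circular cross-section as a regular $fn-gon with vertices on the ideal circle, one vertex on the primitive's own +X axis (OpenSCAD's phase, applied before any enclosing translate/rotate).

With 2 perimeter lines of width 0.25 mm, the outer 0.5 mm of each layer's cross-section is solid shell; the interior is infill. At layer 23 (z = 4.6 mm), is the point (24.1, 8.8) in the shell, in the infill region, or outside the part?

shell

At z = 4.6 mm: the cylinder: section is a regular 16-gon, circumradius r=11.5; the cylinder at (13, 3.5) is not intersected at this z (z outside [8, 27]); the 17.5×11.5 cube at (7.5, -2.5) contributes its full rectangle; the cylinder at (-2, 10) does not reach this height (z outside [12, 33]); Merging all regions: the regions partially overlap (shared area 32.20 mm²), so overlapping operands fuse into one piece — 1 connected region. Overall, the cross-section is a single solid region. The nearest boundary edge runs (7.50, 9.00)→(25.00, 9.00); distance from the point to it = 0.20 mm. The point is inside the cross-section, 0.20 mm from the nearest boundary — within the 0.5 mm shell band (2 × 0.25).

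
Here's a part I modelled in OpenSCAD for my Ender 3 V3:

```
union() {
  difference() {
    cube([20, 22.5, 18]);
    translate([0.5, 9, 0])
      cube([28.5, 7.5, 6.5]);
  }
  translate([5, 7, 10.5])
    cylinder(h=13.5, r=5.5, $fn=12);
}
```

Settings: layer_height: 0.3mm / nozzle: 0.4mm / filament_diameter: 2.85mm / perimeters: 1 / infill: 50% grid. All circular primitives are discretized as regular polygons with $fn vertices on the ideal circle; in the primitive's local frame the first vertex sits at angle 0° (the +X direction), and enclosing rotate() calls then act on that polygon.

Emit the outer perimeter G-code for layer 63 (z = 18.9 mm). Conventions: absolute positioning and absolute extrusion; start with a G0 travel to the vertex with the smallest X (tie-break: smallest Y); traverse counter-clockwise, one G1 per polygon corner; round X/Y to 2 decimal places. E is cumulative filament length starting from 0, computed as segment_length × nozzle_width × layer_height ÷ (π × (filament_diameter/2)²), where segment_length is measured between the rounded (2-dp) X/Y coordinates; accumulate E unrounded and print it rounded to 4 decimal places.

G0 X-0.50 Y7.00 Z18.90
G1 X0.24 Y4.25 E0.0536
G1 X2.25 Y2.24 E0.1070
G1 X5.00 Y1.50 E0.1606
G1 X7.75 Y2.24 E0.2142
G1 X9.76 Y4.25 E0.2676
G1 X10.50 Y7.00 E0.3212
G1 X9.76 Y9.75 E0.3748
G1 X7.75 Y11.76 E0.4283
G1 X5.00 Y12.50 E0.4818
G1 X2.25 Y11.76 E0.5354
G1 X0.24 Y9.75 E0.5889
G1 X-0.50 Y7.00 E0.6424

At z = 18.9 mm: the cube does not reach this height (z outside [0, 18]); the cube at (0.5, 9) is not intersected at this z (z outside [0, 6.5]); Subtracting the remaining from the first: the first operand is absent here, so nothing remains; the r=5.5 cylinder at (5, 7) contributes a regular 12-gon of circumradius 5.5; Merging all regions: only the r=5.5 cylinder at (5, 7) is present, so the union is just that shape — 1 connected region. The outline is a single polygon with 12 vertices. Extrusion per mm of travel: 0.4 × 0.3 / (π × 1.425²) = 0.018811. Accumulating E over each segment gives final E = 0.6424.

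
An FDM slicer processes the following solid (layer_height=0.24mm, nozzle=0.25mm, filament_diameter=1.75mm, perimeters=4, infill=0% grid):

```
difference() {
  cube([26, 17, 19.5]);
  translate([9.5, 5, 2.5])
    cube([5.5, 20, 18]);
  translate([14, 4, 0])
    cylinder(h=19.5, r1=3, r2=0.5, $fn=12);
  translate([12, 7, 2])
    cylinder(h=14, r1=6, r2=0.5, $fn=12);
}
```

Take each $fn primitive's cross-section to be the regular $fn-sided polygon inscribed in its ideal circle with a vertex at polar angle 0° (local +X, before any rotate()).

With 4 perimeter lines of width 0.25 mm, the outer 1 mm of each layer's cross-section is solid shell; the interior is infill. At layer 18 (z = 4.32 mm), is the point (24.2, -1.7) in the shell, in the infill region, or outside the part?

At z = 4.32 mm: the 26×17 cube contributes its full rectangle; the cube at (9.5, 5) (footprint 5.5×20) is included at this height; the cone at (14, 4) (r1=3→r2=0.5) has section circumradius 2.446 here — a regular 12-gon; the cone at (12, 7) contributes a regular 12-gon of circumradius 5.089 (interpolated between r1=6 and r2=0.5 at t=0.166); Taking the first minus the rest: starting from the 26×17 cube, the 5.5×20 cube at (9.5, 5) partially overlaps it — only the 66.00 mm² overlap (of its 110.00 mm²) is removed, clipping the outline; the cone at (14, 4) partially overlaps it — only the 14.46 mm² overlap (of its 17.95 mm²) is removed, clipping the outline; the cone at (12, 7) partially overlaps it — only the 29.85 mm² overlap (of its 77.68 mm²) is removed, clipping the outline — 1 connected region. Overall, the cross-section is a single solid region. The nearest boundary edge runs (26.00, 0.00)→(0.00, 0.00); distance from the point to it = 1.70 mm. The point is not inside any of the regions above, so it lies outside the cross-section (1.70 mm from the nearest boundary).

outside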